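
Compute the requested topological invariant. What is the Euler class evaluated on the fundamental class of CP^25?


For any closed oriented manifold, <e(TM),[M]> = chi(M).
chi(CP^25) = 25+1 = 26

26


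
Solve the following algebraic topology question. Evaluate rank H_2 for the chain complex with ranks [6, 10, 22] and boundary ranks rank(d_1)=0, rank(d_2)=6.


rank H_k = rank(ker d_k) - rank(im d_{k+1}).
rank(ker d_2) = rank(C_2) - rank(d_2) = 22 - 6 = 16.
rank(im d_{2+1}) = 0.
rank H_2 = 16 - 0 = 16

16


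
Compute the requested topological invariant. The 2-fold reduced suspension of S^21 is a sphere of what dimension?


Each suspension raises dimension by 1: Sigma S^n = S^{n+1}.
Sigma^2 S^21 = S^{21+2} = S^23

23


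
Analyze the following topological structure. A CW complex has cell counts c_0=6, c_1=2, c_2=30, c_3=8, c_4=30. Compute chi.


chi = sum_k (-1)^k c_k.
= (-1)^0*6 + (-1)^1*2 + (-1)^2*30 + (-1)^3*8 + (-1)^4*30
= (6) + (-2) + (30) + (-8) + (30)
= 56

56


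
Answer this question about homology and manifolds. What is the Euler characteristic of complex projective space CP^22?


CP^22 has one cell in each even dimension 0, 2, ..., 2*22 (22+1 cells total).
All cells are even-dimensional, so chi = number of cells.
chi = 22 + 1 = 23

23


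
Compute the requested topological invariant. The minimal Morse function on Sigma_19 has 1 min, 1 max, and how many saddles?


A perfect Morse function has m_k = b_k.
For Sigma_19: b_0=1, b_1=2g=38, b_2=1.
Saddles m_1 = 2g = 38

38


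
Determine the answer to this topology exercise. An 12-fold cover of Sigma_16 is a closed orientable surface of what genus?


For an n-sheeted cover: chi(E) = n * chi(B).
chi(Sigma_16) = 2 - 2*16 = -30.
chi(E) = 12 * (-30) = -360.
genus(E) = (2 - chi(E))/2 = (2 - (-360))/2 = 362/2 = 181

181


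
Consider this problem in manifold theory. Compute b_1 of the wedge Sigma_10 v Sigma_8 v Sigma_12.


For a wedge X v Y: reduced H_k(X v Y) = H_k(X) + H_k(Y).
Each Sigma_g contributes b_1 = 2g.
b_1 = 20 + 16 + 24 = 60

60


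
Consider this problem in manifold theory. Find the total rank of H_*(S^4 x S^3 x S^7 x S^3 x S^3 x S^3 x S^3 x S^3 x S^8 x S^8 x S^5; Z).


Total Betti number is multiplicative under products.
Each S^d (d>=1) has total Betti number 2.
There are 11 sphere factors.
Total = 2^11 = 2048

2048


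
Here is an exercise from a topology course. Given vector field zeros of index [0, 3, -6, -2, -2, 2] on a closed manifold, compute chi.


Poincare-Hopf: chi(M) = sum of indices of zeros.
chi = (0) + (3) + (-6) + (-2) + (-2) + (2) = -5

-5


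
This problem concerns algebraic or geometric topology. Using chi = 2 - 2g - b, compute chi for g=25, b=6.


For a compact orientable surface with genus g and b boundary components: chi = 2 - 2g - b.
chi = 2 - 2*25 - 6 = 2 - 50 - 6 = -54

-54


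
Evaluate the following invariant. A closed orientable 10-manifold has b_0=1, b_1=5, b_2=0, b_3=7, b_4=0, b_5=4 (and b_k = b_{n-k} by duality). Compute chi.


By Poincare duality b_k = b_{10-k}, so full Betti numbers: b_0=1, b_1=5, b_2=0, b_3=7, b_4=0, b_5=4, b_6=0, b_7=7, b_8=0, b_9=5, b_10=1.
chi = sum (-1)^k b_k = -26

-26


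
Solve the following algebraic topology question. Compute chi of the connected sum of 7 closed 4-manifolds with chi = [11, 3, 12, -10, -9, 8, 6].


For n-manifolds: chi(A#B) = chi(A) + chi(B) - chi(S^4).
chi(S^4) = 1 + (-1)^4 = 2.
chi(#) = (sum chi_i) - (7-1)*chi(S^4) = 21 - 6*2 = 9

9


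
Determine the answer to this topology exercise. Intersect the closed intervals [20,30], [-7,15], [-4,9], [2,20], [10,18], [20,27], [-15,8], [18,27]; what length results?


Intersection = [max(a_i), min(b_i)] = [20, 8].
Since 20 > 8, the intersection is empty.
Length = 0

0


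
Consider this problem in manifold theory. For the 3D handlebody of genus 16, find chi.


A genus-g handlebody deformation retracts to a wedge of g circles.
chi(vee_g S^1) = 1 - g.
chi(H_16) = 1 - 16 = -15

-15


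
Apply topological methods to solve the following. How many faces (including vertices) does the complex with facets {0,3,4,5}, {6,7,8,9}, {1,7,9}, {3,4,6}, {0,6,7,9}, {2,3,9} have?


Each maximal simplex on m vertices has 2^m - 1 nonempty faces.
Take the union (dedupe shared faces).
Total distinct faces = 49

49


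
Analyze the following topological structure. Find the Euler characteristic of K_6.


K_6: V = 6, E = C(6,2) = 15.
chi = V - E = 6 - 15 = -9

-9


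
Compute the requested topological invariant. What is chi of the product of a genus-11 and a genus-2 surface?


chi(Sigma_11) = 2 - 2*11 = -20
chi(Sigma_2) = 2 - 2*2 = -2
chi(product) = (-20) * (-2) = 40

40


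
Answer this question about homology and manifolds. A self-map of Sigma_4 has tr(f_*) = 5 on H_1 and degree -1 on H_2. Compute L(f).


L(f) = tr(f_0*) - tr(f_1*) + tr(f_2*).
= 1 - (5) + (-1)
= -5

-5


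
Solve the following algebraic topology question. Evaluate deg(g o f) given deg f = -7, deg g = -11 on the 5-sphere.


Degree is multiplicative under composition: deg(g o f) = deg(g) * deg(f).
= -11 * -7 = 77

77


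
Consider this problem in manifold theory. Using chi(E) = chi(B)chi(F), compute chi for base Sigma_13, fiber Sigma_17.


For a fiber bundle F -> E -> B (with CW structure): chi(E) = chi(B) * chi(F).
chi(Sigma_13) = -24, chi(Sigma_17) = -32.
chi(E) = (-24) * (-32) = 768

768


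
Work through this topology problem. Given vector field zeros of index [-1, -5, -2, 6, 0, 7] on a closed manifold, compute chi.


Poincare-Hopf: chi(M) = sum of indices of zeros.
chi = (-1) + (-5) + (-2) + (6) + (0) + (7) = 5

5


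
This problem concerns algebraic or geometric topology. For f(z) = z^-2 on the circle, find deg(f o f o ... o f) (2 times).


deg(f) = -2. Degree is multiplicative: deg(f^2) = (deg f)^2.
deg(f^2) = (-2)^2 = 4

4


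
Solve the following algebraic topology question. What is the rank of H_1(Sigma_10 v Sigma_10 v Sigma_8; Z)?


For a wedge X v Y: reduced H_k(X v Y) = H_k(X) + H_k(Y).
Each Sigma_g contributes b_1 = 2g.
b_1 = 20 + 20 + 16 = 56

56


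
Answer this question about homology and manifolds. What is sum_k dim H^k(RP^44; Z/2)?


H^k(RP^44; Z/2) = Z/2 for each 0 <= k <= 44.
Total dimension = 44 + 1 = 45

45


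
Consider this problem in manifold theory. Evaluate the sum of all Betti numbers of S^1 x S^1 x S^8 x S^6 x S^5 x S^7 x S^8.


Total Betti number is multiplicative under products.
Each S^d (d>=1) has total Betti number 2.
There are 7 sphere factors.
Total = 2^7 = 128

128


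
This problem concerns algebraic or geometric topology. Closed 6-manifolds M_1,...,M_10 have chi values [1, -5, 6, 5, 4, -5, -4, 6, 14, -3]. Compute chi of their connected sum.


For n-manifolds: chi(A#B) = chi(A) + chi(B) - chi(S^6).
chi(S^6) = 1 + (-1)^6 = 2.
chi(#) = (sum chi_i) - (10-1)*chi(S^6) = 19 - 9*2 = 1

1


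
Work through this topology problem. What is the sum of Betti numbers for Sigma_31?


For Sigma_31: b_0 = 1, b_1 = 2g = 62, b_2 = 1.
Total = 1 + 62 + 1 = 64

64


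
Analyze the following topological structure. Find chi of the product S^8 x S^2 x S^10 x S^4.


chi is multiplicative: chi(X x Y) = chi(X) chi(Y).
Each even-dim sphere has chi = 2. There are 4 factors.
chi = 2^4 = 16

16


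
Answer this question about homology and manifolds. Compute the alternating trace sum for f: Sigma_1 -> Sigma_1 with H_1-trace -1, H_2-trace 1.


L(f) = tr(f_0*) - tr(f_1*) + tr(f_2*).
= 1 - (-1) + (1)
= 3

3


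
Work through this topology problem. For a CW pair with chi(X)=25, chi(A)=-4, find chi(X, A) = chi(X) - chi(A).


Relative Euler characteristic: chi(X, A) = chi(X) - chi(A).
= 25 - (-4) = 29

29


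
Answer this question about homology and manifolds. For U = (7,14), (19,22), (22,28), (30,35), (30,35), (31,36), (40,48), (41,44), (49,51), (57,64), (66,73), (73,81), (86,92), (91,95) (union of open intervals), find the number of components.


Sort and merge overlapping open intervals.
Merged: (7,14), (19,22), (22,28), (30,36), (40,48), (49,51), (57,64), (66,73), (73,81), (86,95).
Number of components = 10

10


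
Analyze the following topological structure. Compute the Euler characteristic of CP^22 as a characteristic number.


For any closed oriented manifold, <e(TM),[M]> = chi(M).
chi(CP^22) = 22+1 = 23

23


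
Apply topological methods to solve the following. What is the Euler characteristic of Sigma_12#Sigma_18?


chi(Sigma_12) = 2 - 2*12 = -22
chi(Sigma_18) = 2 - 2*18 = -34
For surfaces: chi(A#B) = chi(A) + chi(B) - 2.
chi = -22 + -34 - 2 = -58

-58


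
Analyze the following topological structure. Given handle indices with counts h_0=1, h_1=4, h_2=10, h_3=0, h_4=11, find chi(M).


Handles of index k contribute (-1)^k to chi (same as CW cells).
chi = (1) + (-4) + (10) + (0) + (11) = 18

18


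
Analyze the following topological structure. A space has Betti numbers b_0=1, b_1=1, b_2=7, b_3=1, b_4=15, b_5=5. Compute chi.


chi = sum_k (-1)^k b_k.
= (1) + (-1) + (7) + (-1) + (15) + (-5)
= 16

16


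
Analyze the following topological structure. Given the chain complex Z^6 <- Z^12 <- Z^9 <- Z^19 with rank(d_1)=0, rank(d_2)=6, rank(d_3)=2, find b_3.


rank H_k = rank(ker d_k) - rank(im d_{k+1}).
rank(ker d_3) = rank(C_3) - rank(d_3) = 19 - 2 = 17.
rank(im d_{3+1}) = 0.
rank H_3 = 17 - 0 = 17

17


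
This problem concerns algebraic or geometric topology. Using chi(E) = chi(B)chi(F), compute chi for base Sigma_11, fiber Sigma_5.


For a fiber bundle F -> E -> B (with CW structure): chi(E) = chi(B) * chi(F).
chi(Sigma_11) = -20, chi(Sigma_5) = -8.
chi(E) = (-20) * (-8) = 160

160


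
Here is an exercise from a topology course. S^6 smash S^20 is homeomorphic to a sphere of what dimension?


S^m ^ S^n = S^{m+n}.
k = 6 + 20 = 26

26


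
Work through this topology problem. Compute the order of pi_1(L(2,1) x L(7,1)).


pi_1(X x Y) = pi_1(X) x pi_1(Y).
pi_1(L(2,1)) = Z/2, pi_1(L(7,1)) = Z/7.
|Z/2 x Z/7| = 2 * 7 = 14

14


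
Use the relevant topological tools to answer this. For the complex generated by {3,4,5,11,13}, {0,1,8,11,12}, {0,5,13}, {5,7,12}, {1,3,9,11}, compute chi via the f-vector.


Enumerate all faces; f-vector: f_0=11, f_1=29, f_2=26, f_3=11, f_4=2.
chi = sum (-1)^k f_k = -1

-1


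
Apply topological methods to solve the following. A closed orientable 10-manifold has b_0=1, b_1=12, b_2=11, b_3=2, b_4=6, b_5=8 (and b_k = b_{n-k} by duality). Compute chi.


By Poincare duality b_k = b_{10-k}, so full Betti numbers: b_0=1, b_1=12, b_2=11, b_3=2, b_4=6, b_5=8, b_6=6, b_7=2, b_8=11, b_9=12, b_10=1.
chi = sum (-1)^k b_k = 0

0


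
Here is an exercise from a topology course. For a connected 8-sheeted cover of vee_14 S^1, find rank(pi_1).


Nielsen-Schreier: an index-n subgroup of F_r is free of rank 1 + n(r-1).
Equivalently: chi(cover) = n*chi(base); chi(vee_r S^1) = 1 - 14 = -13.
chi(E) = 8*(-13) = -104; rank = 1 - chi(E) = 1 - (-104) = 105.
rank = 1 + 8*(14-1) = 1 + 104 = 105

105


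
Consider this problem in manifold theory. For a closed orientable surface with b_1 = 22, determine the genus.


For a closed orientable surface: b_1 = 2g.
22 = 2g
g = 22 / 2 = 11

11


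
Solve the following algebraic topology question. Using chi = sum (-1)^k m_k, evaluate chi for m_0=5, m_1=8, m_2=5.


Morse theory: chi(M) = sum_k (-1)^k m_k where m_k = #(index-k critical points).
= (5) + (-8) + (5) = 2

2


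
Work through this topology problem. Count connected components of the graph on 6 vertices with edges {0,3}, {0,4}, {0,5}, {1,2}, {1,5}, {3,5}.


Run DFS/union-find over 6 vertices.
V = 6, E = 6.
Number of components = 1

1


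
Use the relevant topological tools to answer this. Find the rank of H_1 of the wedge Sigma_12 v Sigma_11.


For a wedge: H_1(A v B) = H_1(A) + H_1(B).
b_1(Sigma_12) = 24, b_1(Sigma_11) = 22.
b_1 = 24 + 22 = 46

46


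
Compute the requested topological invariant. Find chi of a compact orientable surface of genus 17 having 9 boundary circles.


For a compact orientable surface with genus g and b boundary components: chi = 2 - 2g - b.
chi = 2 - 2*17 - 9 = 2 - 34 - 9 = -41

-41


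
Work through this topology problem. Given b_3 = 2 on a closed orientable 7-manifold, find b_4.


Poincare duality for closed orientable n-manifolds: b_k = b_{n-k}.
Here n = 7, so b_4 = b_3 = 2

2


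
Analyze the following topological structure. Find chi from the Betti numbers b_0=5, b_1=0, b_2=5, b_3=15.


chi = sum_k (-1)^k b_k.
= (5) + (0) + (5) + (-15)
= -5

-5


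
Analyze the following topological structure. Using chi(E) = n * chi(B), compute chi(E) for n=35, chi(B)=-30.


For a finite covering: chi(E) = (number of sheets) * chi(B).
chi(E) = 35 * (-30) = -1050

-1050


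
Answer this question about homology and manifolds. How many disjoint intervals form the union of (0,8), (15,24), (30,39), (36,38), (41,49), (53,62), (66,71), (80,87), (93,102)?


Sort and merge overlapping open intervals.
Merged: (0,8), (15,24), (30,39), (41,49), (53,62), (66,71), (80,87), (93,102).
Number of components = 8

8


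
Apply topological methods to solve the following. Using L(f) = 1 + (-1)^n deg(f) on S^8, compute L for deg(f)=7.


On S^8: L(f) = tr(f_0*) + (-1)^8 tr(f_8*) = 1 + (-1)^8 * deg(f).
L(f) = 1 + (-1)^8 * 7 = 1 + 7 = 8

8


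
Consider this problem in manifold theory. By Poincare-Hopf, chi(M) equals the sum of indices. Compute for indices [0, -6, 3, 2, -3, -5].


Poincare-Hopf: chi(M) = sum of indices of zeros.
chi = (0) + (-6) + (3) + (2) + (-3) + (-5) = -9

-9


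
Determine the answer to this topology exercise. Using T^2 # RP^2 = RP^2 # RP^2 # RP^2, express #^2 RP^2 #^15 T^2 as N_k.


Since a >= 1, the sum is non-orientable; each T^2 can be replaced by RP^2 # RP^2 (since T^2#RP^2 = 3RP^2).
Total crosscaps k = 2 + 2*15 = 32.
Check via chi: chi = 2*1 + 15*0 - (2+15-1)*2 = -30 = 2 - k = -30. Consistent.

32


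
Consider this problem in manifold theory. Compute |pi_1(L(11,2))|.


pi_1(L(p,q)) = Z/pZ for any q coprime to p.
|pi_1(L(11,2))| = 11

11


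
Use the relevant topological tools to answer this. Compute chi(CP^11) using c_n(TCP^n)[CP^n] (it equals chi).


For any closed oriented manifold, <e(TM),[M]> = chi(M).
chi(CP^11) = 11+1 = 12

12


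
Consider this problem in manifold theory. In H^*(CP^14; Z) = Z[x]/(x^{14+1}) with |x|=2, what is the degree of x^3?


|x| = 2 in H^*(CP^n).
|x^3| = 3 * |x| = 3 * 2 = 6

6


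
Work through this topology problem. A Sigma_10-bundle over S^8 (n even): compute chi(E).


chi(S^8) = 2 (n even), chi(Sigma_10) = 2 - 2*10 = -18.
chi(E) = 2 * (-18) = -36

-36


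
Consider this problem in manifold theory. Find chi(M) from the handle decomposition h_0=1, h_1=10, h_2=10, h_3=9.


Handles of index k contribute (-1)^k to chi (same as CW cells).
chi = (1) + (-10) + (10) + (-9) = -8

-8


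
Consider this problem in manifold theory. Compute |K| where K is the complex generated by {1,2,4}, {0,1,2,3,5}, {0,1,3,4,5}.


Each maximal simplex on m vertices has 2^m - 1 nonempty faces.
Take the union (dedupe shared faces).
Total distinct faces = 49

49


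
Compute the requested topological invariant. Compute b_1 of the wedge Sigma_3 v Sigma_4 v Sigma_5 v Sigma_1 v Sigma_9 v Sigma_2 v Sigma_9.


For a wedge X v Y: reduced H_k(X v Y) = H_k(X) + H_k(Y).
Each Sigma_g contributes b_1 = 2g.
b_1 = 6 + 8 + 10 + 2 + 18 + 4 + 18 = 66

66


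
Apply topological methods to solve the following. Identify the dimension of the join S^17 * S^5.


Join of spheres: S^m * S^n = S^{m+n+1}.
dim = 17 + 5 + 1 = 23

23


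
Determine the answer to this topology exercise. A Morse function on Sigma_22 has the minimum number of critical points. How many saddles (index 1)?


A perfect Morse function has m_k = b_k.
For Sigma_22: b_0=1, b_1=2g=44, b_2=1.
Saddles m_1 = 2g = 44

44


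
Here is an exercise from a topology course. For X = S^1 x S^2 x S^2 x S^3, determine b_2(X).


Each S^d has Poincare polynomial 1 + t^d.
The product S^1 x S^2 x S^2 x S^3 has Poincare polynomial prod(1+t^d_i).
Expanding: b_0=1, b_1=1, b_2=2, b_3=3, b_4=2, b_5=3, b_6=2, b_7=1, b_8=1.
b_2 = 2

2


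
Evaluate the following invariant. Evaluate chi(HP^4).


HP^4 has one cell in each dimension 0, 4, ..., 4*4 (4+1 cells, all even-dim).
chi = 4 + 1 = 5

5


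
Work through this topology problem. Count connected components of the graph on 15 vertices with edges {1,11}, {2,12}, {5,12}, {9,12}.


Run DFS/union-find over 15 vertices.
V = 15, E = 4.
Number of components = 11

11


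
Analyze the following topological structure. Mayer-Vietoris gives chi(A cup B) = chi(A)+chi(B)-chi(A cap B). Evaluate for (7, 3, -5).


chi(A cup B) = chi(A) + chi(B) - chi(A cap B)
= 7 + (3) - (-5)
= 15

15


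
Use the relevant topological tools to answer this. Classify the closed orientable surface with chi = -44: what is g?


chi = 2 - 2g for closed orientable surfaces.
-44 = 2 - 2g
2g = 2 - (-44) = 46
g = 23

23


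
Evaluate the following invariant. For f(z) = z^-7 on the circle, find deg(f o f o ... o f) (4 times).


deg(f) = -7. Degree is multiplicative: deg(f^4) = (deg f)^4.
deg(f^4) = (-7)^4 = 2401

2401


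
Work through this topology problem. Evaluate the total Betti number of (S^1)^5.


b_k(T^5) = C(5,k), so the sum over k is sum_k C(5,k) = 2^5.
Total = 2^5 = 32

32


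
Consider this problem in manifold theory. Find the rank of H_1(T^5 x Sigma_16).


pi_1(A x B) = pi_1(A) x pi_1(B); rank of abelianization = b_1.
b_1(T^5) = 5, b_1(Sigma_16) = 2*16 = 32.
b_1(product) = 5 + 32 = 37

37


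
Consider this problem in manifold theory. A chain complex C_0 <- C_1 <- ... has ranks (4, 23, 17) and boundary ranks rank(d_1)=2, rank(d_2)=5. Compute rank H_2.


rank H_k = rank(ker d_k) - rank(im d_{k+1}).
rank(ker d_2) = rank(C_2) - rank(d_2) = 17 - 5 = 12.
rank(im d_{2+1}) = 0.
rank H_2 = 12 - 0 = 12

12


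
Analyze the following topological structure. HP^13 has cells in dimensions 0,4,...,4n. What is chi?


HP^13 has one cell in each dimension 0, 4, ..., 4*13 (13+1 cells, all even-dim).
chi = 13 + 1 = 14

14


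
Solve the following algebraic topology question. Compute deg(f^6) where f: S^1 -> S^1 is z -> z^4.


deg(f) = 4. Degree is multiplicative: deg(f^6) = (deg f)^6.
deg(f^6) = (4)^6 = 4096

4096


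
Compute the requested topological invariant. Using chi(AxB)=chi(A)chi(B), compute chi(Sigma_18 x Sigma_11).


chi(Sigma_18) = 2 - 2*18 = -34
chi(Sigma_11) = 2 - 2*11 = -20
chi(product) = (-34) * (-20) = 680

680


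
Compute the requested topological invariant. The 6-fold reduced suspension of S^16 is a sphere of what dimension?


Each suspension raises dimension by 1: Sigma S^n = S^{n+1}.
Sigma^6 S^16 = S^{16+6} = S^22

22


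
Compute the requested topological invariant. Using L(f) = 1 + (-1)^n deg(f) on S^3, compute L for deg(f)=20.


On S^3: L(f) = tr(f_0*) + (-1)^3 tr(f_3*) = 1 + (-1)^3 * deg(f).
L(f) = 1 + (-1)^3 * 20 = 1 + -20 = -19

-19


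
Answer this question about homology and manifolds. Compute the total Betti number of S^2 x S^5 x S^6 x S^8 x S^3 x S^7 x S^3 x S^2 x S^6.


Total Betti number is multiplicative under products.
Each S^d (d>=1) has total Betti number 2.
There are 9 sphere factors.
Total = 2^9 = 512

512


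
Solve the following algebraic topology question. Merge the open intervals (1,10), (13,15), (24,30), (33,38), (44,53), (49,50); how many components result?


Sort and merge overlapping open intervals.
Merged: (1,10), (13,15), (24,30), (33,38), (44,53).
Number of components = 5

5


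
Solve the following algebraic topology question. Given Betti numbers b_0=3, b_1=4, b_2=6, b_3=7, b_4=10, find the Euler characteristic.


chi = sum_k (-1)^k b_k.
= (3) + (-4) + (6) + (-7) + (10)
= 8

8


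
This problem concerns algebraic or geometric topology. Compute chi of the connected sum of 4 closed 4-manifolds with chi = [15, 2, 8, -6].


For n-manifolds: chi(A#B) = chi(A) + chi(B) - chi(S^4).
chi(S^4) = 1 + (-1)^4 = 2.
chi(#) = (sum chi_i) - (4-1)*chi(S^4) = 19 - 3*2 = 13

13


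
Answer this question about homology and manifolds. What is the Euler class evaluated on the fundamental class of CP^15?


For any closed oriented manifold, <e(TM),[M]> = chi(M).
chi(CP^15) = 15+1 = 16

16


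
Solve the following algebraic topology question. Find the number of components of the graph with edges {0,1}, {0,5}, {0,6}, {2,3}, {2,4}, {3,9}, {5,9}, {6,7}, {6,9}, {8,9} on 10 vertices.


Run DFS/union-find over 10 vertices.
V = 10, E = 10.
Number of components = 1

1


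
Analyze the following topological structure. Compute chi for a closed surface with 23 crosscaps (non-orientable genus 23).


For a non-orientable closed surface with k crosscaps: chi = 2 - k.
Here k = 23.
chi = 2 - 23 = -21

-21


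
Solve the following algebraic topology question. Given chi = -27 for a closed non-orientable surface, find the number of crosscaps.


chi = 2 - k for closed non-orientable surfaces with k crosscaps.
-27 = 2 - k
k = 2 - (-27) = 29

29


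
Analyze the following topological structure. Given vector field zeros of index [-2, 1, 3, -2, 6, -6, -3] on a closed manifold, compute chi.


Poincare-Hopf: chi(M) = sum of indices of zeros.
chi = (-2) + (1) + (3) + (-2) + (6) + (-6) + (-3) = -3

-3


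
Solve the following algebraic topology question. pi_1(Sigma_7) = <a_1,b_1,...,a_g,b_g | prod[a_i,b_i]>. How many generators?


Standard presentation: pi_1(Sigma_g) = <a_1,b_1,...,a_g,b_g | [a_1,b_1]...[a_g,b_g] = 1>.
Number of generators = 2g = 2*7 = 14

14


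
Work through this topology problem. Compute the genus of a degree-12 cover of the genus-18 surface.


For an n-sheeted cover: chi(E) = n * chi(B).
chi(Sigma_18) = 2 - 2*18 = -34.
chi(E) = 12 * (-34) = -408.
genus(E) = (2 - chi(E))/2 = (2 - (-408))/2 = 410/2 = 205

205


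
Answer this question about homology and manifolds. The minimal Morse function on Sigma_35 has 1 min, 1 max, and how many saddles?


A perfect Morse function has m_k = b_k.
For Sigma_35: b_0=1, b_1=2g=70, b_2=1.
Saddles m_1 = 2g = 70

70


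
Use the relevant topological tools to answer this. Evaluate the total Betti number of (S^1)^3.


b_k(T^3) = C(3,k), so the sum over k is sum_k C(3,k) = 2^3.
Total = 2^3 = 8

8


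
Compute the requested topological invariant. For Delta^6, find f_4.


Delta^6 has 6+1 vertices. A 4-face is a choice of 4+1 vertices.
f_4 = C(6+1, 4+1) = C(7,5) = 21

21


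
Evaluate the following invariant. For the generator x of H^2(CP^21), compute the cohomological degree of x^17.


|x| = 2 in H^*(CP^n).
|x^17| = 17 * |x| = 17 * 2 = 34

34


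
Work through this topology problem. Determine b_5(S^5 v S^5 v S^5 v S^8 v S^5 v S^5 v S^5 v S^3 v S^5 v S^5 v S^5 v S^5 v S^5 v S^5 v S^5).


For a wedge of spheres, H_k (k>0) is free on one generator per sphere of dimension k.
Spheres of dimension 5: count = 13.
b_5 = 13

13


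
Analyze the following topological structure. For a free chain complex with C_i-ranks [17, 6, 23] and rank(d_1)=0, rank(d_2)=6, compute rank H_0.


rank H_k = rank(ker d_k) - rank(im d_{k+1}).
rank(ker d_0) = rank(C_0) - rank(d_0) = 17 - 0 = 17.
rank(im d_{0+1}) = 0.
rank H_0 = 17 - 0 = 17

17


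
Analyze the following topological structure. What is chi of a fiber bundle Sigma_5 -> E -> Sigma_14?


For a fiber bundle F -> E -> B (with CW structure): chi(E) = chi(B) * chi(F).
chi(Sigma_14) = -26, chi(Sigma_5) = -8.
chi(E) = (-26) * (-8) = 208

208


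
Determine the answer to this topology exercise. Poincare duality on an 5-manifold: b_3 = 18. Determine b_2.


Poincare duality for closed orientable n-manifolds: b_k = b_{n-k}.
Here n = 5, so b_2 = b_3 = 18

18


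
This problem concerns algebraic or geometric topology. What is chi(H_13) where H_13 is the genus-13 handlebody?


A genus-g handlebody deformation retracts to a wedge of g circles.
chi(vee_g S^1) = 1 - g.
chi(H_13) = 1 - 13 = -12

-12


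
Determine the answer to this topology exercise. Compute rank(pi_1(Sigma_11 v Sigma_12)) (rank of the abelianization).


For a wedge: H_1(A v B) = H_1(A) + H_1(B).
b_1(Sigma_11) = 22, b_1(Sigma_12) = 24.
b_1 = 22 + 24 = 46

46


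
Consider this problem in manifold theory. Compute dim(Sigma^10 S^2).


Each suspension raises dimension by 1: Sigma S^n = S^{n+1}.
Sigma^10 S^2 = S^{2+10} = S^12

12


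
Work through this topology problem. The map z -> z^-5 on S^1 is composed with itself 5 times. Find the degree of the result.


deg(f) = -5. Degree is multiplicative: deg(f^5) = (deg f)^5.
deg(f^5) = (-5)^5 = -3125

-3125


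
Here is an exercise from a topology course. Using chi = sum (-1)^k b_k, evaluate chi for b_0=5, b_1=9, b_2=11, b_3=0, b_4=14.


chi = sum_k (-1)^k b_k.
= (5) + (-9) + (11) + (0) + (14)
= 21

21


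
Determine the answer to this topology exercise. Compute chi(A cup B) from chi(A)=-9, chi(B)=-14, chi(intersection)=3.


chi(A cup B) = chi(A) + chi(B) - chi(A cap B)
= -9 + (-14) - (3)
= -26

-26


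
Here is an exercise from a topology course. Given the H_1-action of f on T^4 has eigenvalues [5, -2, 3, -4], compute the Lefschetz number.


For a torus self-map: L(f) = det(I - A) where A acts on H_1.
L(f) = (1-5) * (1--2) * (1-3) * (1--4) = -4 * 3 * -2 * 5 = 120

120


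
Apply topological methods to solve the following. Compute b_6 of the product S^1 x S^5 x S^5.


Each S^d has Poincare polynomial 1 + t^d.
The product S^1 x S^5 x S^5 has Poincare polynomial prod(1+t^d_i).
Expanding: b_0=1, b_1=1, b_5=2, b_6=2, b_10=1, b_11=1.
b_6 = 2

2


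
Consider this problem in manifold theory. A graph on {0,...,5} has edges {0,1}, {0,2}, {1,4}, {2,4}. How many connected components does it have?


Run DFS/union-find over 6 vertices.
V = 6, E = 4.
Number of components = 3

3


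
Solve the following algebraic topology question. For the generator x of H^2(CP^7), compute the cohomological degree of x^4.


|x| = 2 in H^*(CP^n).
|x^4| = 4 * |x| = 4 * 2 = 8

8


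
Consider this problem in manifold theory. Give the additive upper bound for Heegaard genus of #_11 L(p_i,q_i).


Heegaard genus satisfies g(A#B) <= g(A) + g(B).
Each lens space has g = 1.
Upper bound: 11 * 1 = 11

11


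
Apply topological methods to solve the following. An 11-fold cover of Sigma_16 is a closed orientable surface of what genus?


For an n-sheeted cover: chi(E) = n * chi(B).
chi(Sigma_16) = 2 - 2*16 = -30.
chi(E) = 11 * (-30) = -330.
genus(E) = (2 - chi(E))/2 = (2 - (-330))/2 = 332/2 = 166

166


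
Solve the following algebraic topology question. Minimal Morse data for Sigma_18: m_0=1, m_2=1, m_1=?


A perfect Morse function has m_k = b_k.
For Sigma_18: b_0=1, b_1=2g=36, b_2=1.
Saddles m_1 = 2g = 36

36


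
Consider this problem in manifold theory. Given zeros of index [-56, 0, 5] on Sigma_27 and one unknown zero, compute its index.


Poincare-Hopf: sum of indices = chi(M).
chi(Sigma_27) = 2 - 2*27 = -52.
Sum of known indices = -51.
x = chi - (sum known) = -52 - (-51) = -1

-1


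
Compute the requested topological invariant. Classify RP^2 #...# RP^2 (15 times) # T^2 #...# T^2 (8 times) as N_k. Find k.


Since a >= 1, the sum is non-orientable; each T^2 can be replaced by RP^2 # RP^2 (since T^2#RP^2 = 3RP^2).
Total crosscaps k = 15 + 2*8 = 31.
Check via chi: chi = 15*1 + 8*0 - (15+8-1)*2 = -29 = 2 - k = -29. Consistent.

31


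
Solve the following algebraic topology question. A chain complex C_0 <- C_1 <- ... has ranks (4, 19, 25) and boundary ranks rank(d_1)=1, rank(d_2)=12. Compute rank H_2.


rank H_k = rank(ker d_k) - rank(im d_{k+1}).
rank(ker d_2) = rank(C_2) - rank(d_2) = 25 - 12 = 13.
rank(im d_{2+1}) = 0.
rank H_2 = 13 - 0 = 13

13


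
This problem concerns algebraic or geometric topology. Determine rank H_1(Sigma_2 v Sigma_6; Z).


For a wedge: H_1(A v B) = H_1(A) + H_1(B).
b_1(Sigma_2) = 4, b_1(Sigma_6) = 12.
b_1 = 4 + 12 = 16

16


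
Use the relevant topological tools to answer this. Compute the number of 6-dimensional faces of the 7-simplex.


Delta^7 has 7+1 vertices. A 6-face is a choice of 6+1 vertices.
f_6 = C(7+1, 6+1) = C(8,7) = 8

8


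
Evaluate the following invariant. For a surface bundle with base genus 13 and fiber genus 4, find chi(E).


For a fiber bundle F -> E -> B (with CW structure): chi(E) = chi(B) * chi(F).
chi(Sigma_13) = -24, chi(Sigma_4) = -6.
chi(E) = (-24) * (-6) = 144

144


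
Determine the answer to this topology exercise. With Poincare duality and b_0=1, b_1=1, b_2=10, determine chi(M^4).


By Poincare duality b_k = b_{4-k}, so full Betti numbers: b_0=1, b_1=1, b_2=10, b_3=1, b_4=1.
chi = sum (-1)^k b_k = 10

10


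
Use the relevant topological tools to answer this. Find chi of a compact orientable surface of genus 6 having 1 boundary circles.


For a compact orientable surface with genus g and b boundary components: chi = 2 - 2g - b.
chi = 2 - 2*6 - 1 = 2 - 12 - 1 = -11

-11


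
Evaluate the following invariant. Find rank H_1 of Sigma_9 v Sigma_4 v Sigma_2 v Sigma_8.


For a wedge X v Y: reduced H_k(X v Y) = H_k(X) + H_k(Y).
Each Sigma_g contributes b_1 = 2g.
b_1 = 18 + 8 + 4 + 16 = 46

46


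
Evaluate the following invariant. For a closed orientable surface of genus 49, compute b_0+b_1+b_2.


For Sigma_49: b_0 = 1, b_1 = 2g = 98, b_2 = 1.
Total = 1 + 98 + 1 = 100

100


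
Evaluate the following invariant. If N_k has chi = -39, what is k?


chi = 2 - k for closed non-orientable surfaces with k crosscaps.
-39 = 2 - k
k = 2 - (-39) = 41

41


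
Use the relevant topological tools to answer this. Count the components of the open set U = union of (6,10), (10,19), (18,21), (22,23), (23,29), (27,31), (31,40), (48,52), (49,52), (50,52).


Sort and merge overlapping open intervals.
Merged: (6,10), (10,21), (22,23), (23,31), (31,40), (48,52).
Number of components = 6

6


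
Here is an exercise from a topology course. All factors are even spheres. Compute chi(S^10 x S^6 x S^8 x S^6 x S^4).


chi is multiplicative: chi(X x Y) = chi(X) chi(Y).
Each even-dim sphere has chi = 2. There are 5 factors.
chi = 2^5 = 32

32


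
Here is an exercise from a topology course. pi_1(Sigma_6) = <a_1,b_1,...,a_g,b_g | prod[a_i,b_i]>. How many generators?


Standard presentation: pi_1(Sigma_g) = <a_1,b_1,...,a_g,b_g | [a_1,b_1]...[a_g,b_g] = 1>.
Number of generators = 2g = 2*6 = 12

12


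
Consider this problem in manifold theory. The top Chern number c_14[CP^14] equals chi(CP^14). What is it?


For any closed oriented manifold, <e(TM),[M]> = chi(M).
chi(CP^14) = 14+1 = 15

15


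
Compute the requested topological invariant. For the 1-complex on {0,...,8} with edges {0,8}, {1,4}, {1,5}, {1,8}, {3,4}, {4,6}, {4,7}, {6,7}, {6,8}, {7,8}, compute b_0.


Run DFS/union-find over 9 vertices.
V = 9, E = 10.
Number of components = 2

2


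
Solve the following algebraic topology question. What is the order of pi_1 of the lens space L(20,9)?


pi_1(L(p,q)) = Z/pZ for any q coprime to p.
|pi_1(L(20,9))| = 20

20


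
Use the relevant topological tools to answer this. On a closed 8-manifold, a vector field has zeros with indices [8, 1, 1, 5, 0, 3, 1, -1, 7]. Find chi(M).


Poincare-Hopf: chi(M) = sum of indices of zeros.
chi = (8) + (1) + (1) + (5) + (0) + (3) + (1) + (-1) + (7) = 25

25


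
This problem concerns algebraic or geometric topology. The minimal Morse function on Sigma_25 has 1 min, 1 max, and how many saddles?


A perfect Morse function has m_k = b_k.
For Sigma_25: b_0=1, b_1=2g=50, b_2=1.
Saddles m_1 = 2g = 50

50


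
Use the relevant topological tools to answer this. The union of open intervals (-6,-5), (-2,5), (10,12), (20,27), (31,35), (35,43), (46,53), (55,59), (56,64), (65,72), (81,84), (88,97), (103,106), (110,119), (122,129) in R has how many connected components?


Sort and merge overlapping open intervals.
Merged: (-6,-5), (-2,5), (10,12), (20,27), (31,35), (35,43), (46,53), (55,64), (65,72), (81,84), (88,97), (103,106), (110,119), (122,129).
Number of components = 14

14


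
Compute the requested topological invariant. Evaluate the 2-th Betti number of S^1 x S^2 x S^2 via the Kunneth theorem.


Each S^d has Poincare polynomial 1 + t^d.
The product S^1 x S^2 x S^2 has Poincare polynomial prod(1+t^d_i).
Expanding: b_0=1, b_1=1, b_2=2, b_3=2, b_4=1, b_5=1.
b_2 = 2

2


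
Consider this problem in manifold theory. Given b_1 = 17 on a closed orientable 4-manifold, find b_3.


Poincare duality for closed orientable n-manifolds: b_k = b_{n-k}.
Here n = 4, so b_3 = b_1 = 17

17


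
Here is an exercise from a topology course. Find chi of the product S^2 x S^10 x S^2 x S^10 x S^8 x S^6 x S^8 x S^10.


chi is multiplicative: chi(X x Y) = chi(X) chi(Y).
Each even-dim sphere has chi = 2. There are 8 factors.
chi = 2^8 = 256

256


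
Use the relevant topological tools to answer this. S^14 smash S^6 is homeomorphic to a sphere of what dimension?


S^m ^ S^n = S^{m+n}.
k = 14 + 6 = 20

20


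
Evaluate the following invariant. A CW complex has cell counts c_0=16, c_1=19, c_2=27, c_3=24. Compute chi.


chi = sum_k (-1)^k c_k.
= (-1)^0*16 + (-1)^1*19 + (-1)^2*27 + (-1)^3*24
= (16) + (-19) + (27) + (-24)
= 0

0


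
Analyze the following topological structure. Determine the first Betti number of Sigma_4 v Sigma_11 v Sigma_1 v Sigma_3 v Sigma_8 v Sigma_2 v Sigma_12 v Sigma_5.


For a wedge X v Y: reduced H_k(X v Y) = H_k(X) + H_k(Y).
Each Sigma_g contributes b_1 = 2g.
b_1 = 8 + 22 + 2 + 6 + 16 + 4 + 24 + 10 = 92

92


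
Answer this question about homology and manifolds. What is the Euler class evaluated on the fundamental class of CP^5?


For any closed oriented manifold, <e(TM),[M]> = chi(M).
chi(CP^5) = 5+1 = 6

6


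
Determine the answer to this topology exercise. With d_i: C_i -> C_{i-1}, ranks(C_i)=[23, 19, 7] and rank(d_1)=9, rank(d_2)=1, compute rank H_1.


rank H_k = rank(ker d_k) - rank(im d_{k+1}).
rank(ker d_1) = rank(C_1) - rank(d_1) = 19 - 9 = 10.
rank(im d_{1+1}) = 1.
rank H_1 = 10 - 1 = 9

9


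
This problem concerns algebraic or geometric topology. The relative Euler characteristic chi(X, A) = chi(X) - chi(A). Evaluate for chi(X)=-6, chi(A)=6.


Relative Euler characteristic: chi(X, A) = chi(X) - chi(A).
= -6 - (6) = -12

-12


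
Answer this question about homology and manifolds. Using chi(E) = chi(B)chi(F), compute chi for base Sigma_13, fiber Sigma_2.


For a fiber bundle F -> E -> B (with CW structure): chi(E) = chi(B) * chi(F).
chi(Sigma_13) = -24, chi(Sigma_2) = -2.
chi(E) = (-24) * (-2) = 48

48


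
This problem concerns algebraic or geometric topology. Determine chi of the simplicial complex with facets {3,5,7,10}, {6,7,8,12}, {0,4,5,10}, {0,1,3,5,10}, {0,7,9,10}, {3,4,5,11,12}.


Enumerate all faces; f-vector: f_0=12, f_1=34, f_2=34, f_3=14, f_4=2.
chi = sum (-1)^k f_k = 0

0


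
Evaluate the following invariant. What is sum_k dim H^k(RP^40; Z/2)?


H^k(RP^40; Z/2) = Z/2 for each 0 <= k <= 40.
Total dimension = 40 + 1 = 41

41


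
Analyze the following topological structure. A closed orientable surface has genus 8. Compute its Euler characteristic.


For a closed orientable surface of genus g: chi = 2 - 2g.
Here g = 8.
chi = 2 - 2*8 = 2 - 16 = -14

-14


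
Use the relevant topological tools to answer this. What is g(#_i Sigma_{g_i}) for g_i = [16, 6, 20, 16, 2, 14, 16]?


Genus is additive under connected sum of orientable surfaces.
g = 16 + 6 + 20 + 16 + 2 + 14 + 16 = 90

90


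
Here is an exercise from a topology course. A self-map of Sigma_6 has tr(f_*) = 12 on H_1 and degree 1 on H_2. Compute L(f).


L(f) = tr(f_0*) - tr(f_1*) + tr(f_2*).
= 1 - (12) + (1)
= -10

-10


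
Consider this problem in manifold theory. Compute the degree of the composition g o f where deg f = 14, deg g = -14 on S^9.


Degree is multiplicative under composition: deg(g o f) = deg(g) * deg(f).
= -14 * 14 = -196

-196


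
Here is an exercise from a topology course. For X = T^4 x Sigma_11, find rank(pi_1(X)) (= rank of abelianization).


pi_1(A x B) = pi_1(A) x pi_1(B); rank of abelianization = b_1.
b_1(T^4) = 4, b_1(Sigma_11) = 2*11 = 22.
b_1(product) = 4 + 22 = 26

26


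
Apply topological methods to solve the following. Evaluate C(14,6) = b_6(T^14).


By the Kunneth formula, b_k(T^n) = C(n,k).
b_6(T^14) = C(14,6).
C(14,6) = 14!/(6!*8!) = 3003

3003


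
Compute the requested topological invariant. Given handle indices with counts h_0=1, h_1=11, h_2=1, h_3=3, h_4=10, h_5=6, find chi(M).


Handles of index k contribute (-1)^k to chi (same as CW cells).
chi = (1) + (-11) + (1) + (-3) + (10) + (-6) = -8

-8


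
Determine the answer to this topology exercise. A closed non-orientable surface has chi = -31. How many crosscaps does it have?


chi = 2 - k for closed non-orientable surfaces with k crosscaps.
-31 = 2 - k
k = 2 - (-31) = 33

33


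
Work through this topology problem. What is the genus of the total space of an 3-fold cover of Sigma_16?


For an n-sheeted cover: chi(E) = n * chi(B).
chi(Sigma_16) = 2 - 2*16 = -30.
chi(E) = 3 * (-30) = -90.
genus(E) = (2 - chi(E))/2 = (2 - (-90))/2 = 92/2 = 46

46


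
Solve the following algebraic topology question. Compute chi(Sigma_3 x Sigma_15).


chi(Sigma_3) = 2 - 2*3 = -4
chi(Sigma_15) = 2 - 2*15 = -28
chi(product) = (-4) * (-28) = 112

112


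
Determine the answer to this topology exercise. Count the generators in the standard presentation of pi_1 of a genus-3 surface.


Standard presentation: pi_1(Sigma_g) = <a_1,b_1,...,a_g,b_g | [a_1,b_1]...[a_g,b_g] = 1>.
Number of generators = 2g = 2*3 = 6

6


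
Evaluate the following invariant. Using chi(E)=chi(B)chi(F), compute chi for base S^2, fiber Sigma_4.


chi(S^2) = 2 (n even), chi(Sigma_4) = 2 - 2*4 = -6.
chi(E) = 2 * (-6) = -12

-12


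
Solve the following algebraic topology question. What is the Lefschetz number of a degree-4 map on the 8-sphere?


On S^8: L(f) = tr(f_0*) + (-1)^8 tr(f_8*) = 1 + (-1)^8 * deg(f).
L(f) = 1 + (-1)^8 * 4 = 1 + 4 = 5

5


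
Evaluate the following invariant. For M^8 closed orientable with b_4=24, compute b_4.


Poincare duality for closed orientable n-manifolds: b_k = b_{n-k}.
Here n = 8, so b_4 = b_4 = 24

24


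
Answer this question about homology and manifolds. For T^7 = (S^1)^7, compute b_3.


By the Kunneth formula, b_k(T^n) = C(n,k).
b_3(T^7) = C(7,3).
C(7,3) = 7!/(3!*4!) = 35

35


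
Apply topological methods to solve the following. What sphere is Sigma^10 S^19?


Each suspension raises dimension by 1: Sigma S^n = S^{n+1}.
Sigma^10 S^19 = S^{19+10} = S^29

29


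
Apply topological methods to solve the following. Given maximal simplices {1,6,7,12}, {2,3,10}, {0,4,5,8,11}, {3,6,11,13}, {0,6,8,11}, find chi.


Enumerate all faces; f-vector: f_0=13, f_1=27, f_2=22, f_3=8, f_4=1.
chi = sum (-1)^k f_k = 1

1


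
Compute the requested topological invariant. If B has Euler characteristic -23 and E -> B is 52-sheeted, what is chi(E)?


For a finite covering: chi(E) = (number of sheets) * chi(B).
chi(E) = 52 * (-23) = -1196

-1196


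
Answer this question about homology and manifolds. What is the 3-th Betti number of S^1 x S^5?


Each S^d has Poincare polynomial 1 + t^d.
The product S^1 x S^5 has Poincare polynomial prod(1+t^d_i).
Expanding: b_0=1, b_1=1, b_5=1, b_6=1.
b_3 = 0

0


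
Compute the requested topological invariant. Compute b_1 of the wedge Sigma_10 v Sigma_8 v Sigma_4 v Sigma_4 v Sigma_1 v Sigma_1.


For a wedge X v Y: reduced H_k(X v Y) = H_k(X) + H_k(Y).
Each Sigma_g contributes b_1 = 2g.
b_1 = 20 + 16 + 8 + 8 + 2 + 2 = 56

56
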